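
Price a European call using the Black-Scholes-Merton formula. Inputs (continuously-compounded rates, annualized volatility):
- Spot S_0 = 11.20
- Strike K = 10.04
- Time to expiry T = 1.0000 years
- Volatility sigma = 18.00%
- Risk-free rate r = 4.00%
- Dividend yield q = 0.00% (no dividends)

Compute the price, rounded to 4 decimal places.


d1 = (ln(S/K) + (r - q + 0.5*sigma^2) * T) / (sigma * sqrt(T)) = 0.91964813
d2 = d1 - sigma * sqrt(T) = 0.73964813
exp(-rT) = 0.96078944; exp(-qT) = 1.00000000
C = S_0 * exp(-qT) * N(d1) - K * exp(-rT) * N(d2)
N(d1) = 0.82112167; N(d2) = 0.77024324
C = 11.2000 * 1.00000000 * 0.82112167 - 10.0400 * 0.96078944 * 0.77024324 = 1.7665

Answer: Price = 1.7665


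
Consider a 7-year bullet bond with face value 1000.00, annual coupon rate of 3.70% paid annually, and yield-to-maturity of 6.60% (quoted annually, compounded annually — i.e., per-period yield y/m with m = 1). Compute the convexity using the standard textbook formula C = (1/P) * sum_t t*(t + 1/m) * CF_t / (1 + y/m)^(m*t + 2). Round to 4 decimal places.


Answer: Convexity = 42.0337

Derivation:
Coupon per period c = face * coupon_rate / m = 37.000000
Periods per year m = 1; per-period yield y/m = 0.066000
Number of cashflows N = 7
Cashflows (t years, CF_t, discount factor 1/(1+y/m)^(m*t), PV):
  t = 1.0000: CF_t = 37.000000, DF = 0.938086, PV = 34.709193
  t = 2.0000: CF_t = 37.000000, DF = 0.880006, PV = 32.560219
  t = 3.0000: CF_t = 37.000000, DF = 0.825521, PV = 30.544295
  t = 4.0000: CF_t = 37.000000, DF = 0.774410, PV = 28.653185
  t = 5.0000: CF_t = 37.000000, DF = 0.726464, PV = 26.879161
  t = 6.0000: CF_t = 37.000000, DF = 0.681486, PV = 25.214972
  t = 7.0000: CF_t = 1037.000000, DF = 0.639292, PV = 662.946258
Price P = sum_t PV_t = 841.507283
Convexity numerator sum_t t*(t + 1/m) * CF_t / (1+y/m)^(m*t + 2):
  t = 1.0000: term = 61.088591
  t = 2.0000: term = 171.919111
  t = 3.0000: term = 322.549926
  t = 4.0000: term = 504.299447
  t = 5.0000: term = 709.614606
  t = 6.0000: term = 931.951640
  t = 7.0000: term = 32670.211136
Convexity = (1/P) * sum = 35371.634456 / 841.507283 = 42.033664


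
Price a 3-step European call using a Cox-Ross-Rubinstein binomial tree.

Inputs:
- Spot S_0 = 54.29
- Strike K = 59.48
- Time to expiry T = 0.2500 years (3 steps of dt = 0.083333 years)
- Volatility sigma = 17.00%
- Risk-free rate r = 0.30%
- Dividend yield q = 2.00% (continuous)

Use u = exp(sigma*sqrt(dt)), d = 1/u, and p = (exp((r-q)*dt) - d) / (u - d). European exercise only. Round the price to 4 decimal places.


Answer: Price = V(0,0) = 0.3625

Derivation:
dt = T/N = 0.083333
u = exp(sigma*sqrt(dt)) = 1.050299; d = 1/u = 0.952110
p = (exp((r-q)*dt) - d) / (u - d) = 0.473316
Discount per step: exp(-r*dt) = 0.999750
Stock lattice S(k, i) with i counting down-moves:
  k=0: S(0,0) = 54.2900
  k=1: S(1,0) = 57.0207; S(1,1) = 51.6900
  k=2: S(2,0) = 59.8888; S(2,1) = 54.2900; S(2,2) = 49.2146
  k=3: S(3,0) = 62.9011; S(3,1) = 57.0207; S(3,2) = 51.6900; S(3,3) = 46.8577
Terminal payoffs V(N, i) = max(S_T - K, 0):
  V(3,0) = 3.421145; V(3,1) = 0.000000; V(3,2) = 0.000000; V(3,3) = 0.000000
Backward induction: V(k, i) = exp(-r*dt) * [p * V(k+1, i) + (1-p) * V(k+1, i+1)].
  V(2,0) = exp(-r*dt) * [p*3.421145 + (1-p)*0.000000] = 1.618878
  V(2,1) = exp(-r*dt) * [p*0.000000 + (1-p)*0.000000] = 0.000000
  V(2,2) = exp(-r*dt) * [p*0.000000 + (1-p)*0.000000] = 0.000000
  V(1,0) = exp(-r*dt) * [p*1.618878 + (1-p)*0.000000] = 0.766049
  V(1,1) = exp(-r*dt) * [p*0.000000 + (1-p)*0.000000] = 0.000000
  V(0,0) = exp(-r*dt) * [p*0.766049 + (1-p)*0.000000] = 0.362493


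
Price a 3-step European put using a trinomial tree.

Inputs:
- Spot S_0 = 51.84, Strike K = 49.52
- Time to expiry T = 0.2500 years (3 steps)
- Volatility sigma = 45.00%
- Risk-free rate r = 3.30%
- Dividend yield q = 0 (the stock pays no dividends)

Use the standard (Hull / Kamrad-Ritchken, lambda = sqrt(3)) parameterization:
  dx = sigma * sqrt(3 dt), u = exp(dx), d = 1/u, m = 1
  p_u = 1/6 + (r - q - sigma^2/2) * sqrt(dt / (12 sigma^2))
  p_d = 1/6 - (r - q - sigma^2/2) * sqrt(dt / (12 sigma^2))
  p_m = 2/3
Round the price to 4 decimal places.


Answer: Price = V(0,0) = 3.2285

Derivation:
dt = T/N = 0.083333; dx = sigma*sqrt(3*dt) = 0.225000
u = exp(dx) = 1.252323; d = 1/u = 0.798516
p_u = 0.154028, p_m = 0.666667, p_d = 0.179306
Discount per step: exp(-r*dt) = 0.997254
Stock lattice S(k, j) with j the centered position index:
  k=0: S(0,+0) = 51.8400
  k=1: S(1,-1) = 41.3951; S(1,+0) = 51.8400; S(1,+1) = 64.9204
  k=2: S(2,-2) = 33.0546; S(2,-1) = 41.3951; S(2,+0) = 51.8400; S(2,+1) = 64.9204; S(2,+2) = 81.3013
  k=3: S(3,-3) = 26.3947; S(3,-2) = 33.0546; S(3,-1) = 41.3951; S(3,+0) = 51.8400; S(3,+1) = 64.9204; S(3,+2) = 81.3013; S(3,+3) = 101.8155
Terminal payoffs V(N, j) = max(K - S_T, 0):
  V(3,-3) = 23.125331; V(3,-2) = 16.465357; V(3,-1) = 8.124919; V(3,+0) = 0.000000; V(3,+1) = 0.000000; V(3,+2) = 0.000000; V(3,+3) = 0.000000
Backward induction: V(k, j) = exp(-r*dt) * [p_u * V(k+1, j+1) + p_m * V(k+1, j) + p_d * V(k+1, j-1)]
  V(2,-2) = exp(-r*dt) * [p_u*8.124919 + p_m*16.465357 + p_d*23.125331] = 16.329899
  V(2,-1) = exp(-r*dt) * [p_u*0.000000 + p_m*8.124919 + p_d*16.465357] = 8.345960
  V(2,+0) = exp(-r*dt) * [p_u*0.000000 + p_m*0.000000 + p_d*8.124919] = 1.452842
  V(2,+1) = exp(-r*dt) * [p_u*0.000000 + p_m*0.000000 + p_d*0.000000] = 0.000000
  V(2,+2) = exp(-r*dt) * [p_u*0.000000 + p_m*0.000000 + p_d*0.000000] = 0.000000
  V(1,-1) = exp(-r*dt) * [p_u*1.452842 + p_m*8.345960 + p_d*16.329899] = 8.691857
  V(1,+0) = exp(-r*dt) * [p_u*0.000000 + p_m*1.452842 + p_d*8.345960] = 2.458269
  V(1,+1) = exp(-r*dt) * [p_u*0.000000 + p_m*0.000000 + p_d*1.452842] = 0.259787
  V(0,+0) = exp(-r*dt) * [p_u*0.259787 + p_m*2.458269 + p_d*8.691857] = 3.228468


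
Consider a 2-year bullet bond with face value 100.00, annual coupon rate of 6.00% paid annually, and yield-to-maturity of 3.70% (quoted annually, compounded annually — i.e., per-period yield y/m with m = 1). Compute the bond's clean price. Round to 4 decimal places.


Answer: Price = 104.3567

Derivation:
Coupon per period c = face * coupon_rate / m = 6.000000
Periods per year m = 1; per-period yield y/m = 0.037000
Number of cashflows N = 2
Cashflows (t years, CF_t, discount factor 1/(1+y/m)^(m*t), PV):
  t = 1.0000: CF_t = 6.000000, DF = 0.964320, PV = 5.785921
  t = 2.0000: CF_t = 106.000000, DF = 0.929913, PV = 98.570816
Price P = sum_t PV_t = 104.356737


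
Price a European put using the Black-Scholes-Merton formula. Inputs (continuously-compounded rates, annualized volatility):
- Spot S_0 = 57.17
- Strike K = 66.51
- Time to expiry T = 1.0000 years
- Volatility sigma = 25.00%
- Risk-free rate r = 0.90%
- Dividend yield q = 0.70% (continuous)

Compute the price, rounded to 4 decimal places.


d1 = (ln(S/K) + (r - q + 0.5*sigma^2) * T) / (sigma * sqrt(T)) = -0.47229211
d2 = d1 - sigma * sqrt(T) = -0.72229211
exp(-rT) = 0.99104038; exp(-qT) = 0.99302444
P = K * exp(-rT) * N(-d2) - S_0 * exp(-qT) * N(-d1)
N(-d1) = 0.68164085; N(-d2) = 0.76494255
P = 66.5100 * 0.99104038 * 0.76494255 - 57.1700 * 0.99302444 * 0.68164085 = 11.7229

Answer: Price = 11.7229


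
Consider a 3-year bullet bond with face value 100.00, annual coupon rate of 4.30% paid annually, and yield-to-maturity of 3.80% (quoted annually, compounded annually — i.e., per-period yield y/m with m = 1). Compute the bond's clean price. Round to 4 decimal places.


Answer: Price = 101.3928

Derivation:
Coupon per period c = face * coupon_rate / m = 4.300000
Periods per year m = 1; per-period yield y/m = 0.038000
Number of cashflows N = 3
Cashflows (t years, CF_t, discount factor 1/(1+y/m)^(m*t), PV):
  t = 1.0000: CF_t = 4.300000, DF = 0.963391, PV = 4.142582
  t = 2.0000: CF_t = 4.300000, DF = 0.928122, PV = 3.990927
  t = 3.0000: CF_t = 104.300000, DF = 0.894145, PV = 93.259321
Price P = sum_t PV_t = 101.392829


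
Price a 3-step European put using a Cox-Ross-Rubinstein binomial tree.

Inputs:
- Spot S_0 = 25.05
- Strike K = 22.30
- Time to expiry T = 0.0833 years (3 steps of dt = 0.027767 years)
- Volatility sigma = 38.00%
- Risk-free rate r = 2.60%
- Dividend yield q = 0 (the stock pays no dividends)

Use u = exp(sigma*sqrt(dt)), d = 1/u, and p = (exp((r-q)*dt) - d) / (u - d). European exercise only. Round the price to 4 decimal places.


dt = T/N = 0.027767
u = exp(sigma*sqrt(dt)) = 1.065368; d = 1/u = 0.938642
p = (exp((r-q)*dt) - d) / (u - d) = 0.489874
Discount per step: exp(-r*dt) = 0.999278
Stock lattice S(k, i) with i counting down-moves:
  k=0: S(0,0) = 25.0500
  k=1: S(1,0) = 26.6875; S(1,1) = 23.5130
  k=2: S(2,0) = 28.4320; S(2,1) = 25.0500; S(2,2) = 22.0703
  k=3: S(3,0) = 30.2906; S(3,1) = 26.6875; S(3,2) = 23.5130; S(3,3) = 20.7161
Terminal payoffs V(N, i) = max(K - S_T, 0):
  V(3,0) = 0.000000; V(3,1) = 0.000000; V(3,2) = 0.000000; V(3,3) = 1.583886
Backward induction: V(k, i) = exp(-r*dt) * [p * V(k+1, i) + (1-p) * V(k+1, i+1)].
  V(2,0) = exp(-r*dt) * [p*0.000000 + (1-p)*0.000000] = 0.000000
  V(2,1) = exp(-r*dt) * [p*0.000000 + (1-p)*0.000000] = 0.000000
  V(2,2) = exp(-r*dt) * [p*0.000000 + (1-p)*1.583886] = 0.807399
  V(1,0) = exp(-r*dt) * [p*0.000000 + (1-p)*0.000000] = 0.000000
  V(1,1) = exp(-r*dt) * [p*0.000000 + (1-p)*0.807399] = 0.411578
  V(0,0) = exp(-r*dt) * [p*0.000000 + (1-p)*0.411578] = 0.209805

Answer: Price = V(0,0) = 0.2098


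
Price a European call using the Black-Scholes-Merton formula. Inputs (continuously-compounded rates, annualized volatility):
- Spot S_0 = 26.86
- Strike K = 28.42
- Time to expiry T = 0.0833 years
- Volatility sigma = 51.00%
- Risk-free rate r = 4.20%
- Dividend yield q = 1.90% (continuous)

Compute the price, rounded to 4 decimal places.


Answer: Price = 0.9754

Derivation:
d1 = (ln(S/K) + (r - q + 0.5*sigma^2) * T) / (sigma * sqrt(T)) = -0.29692520
d2 = d1 - sigma * sqrt(T) = -0.44412007
exp(-rT) = 0.99650751; exp(-qT) = 0.99841855
C = S_0 * exp(-qT) * N(d1) - K * exp(-rT) * N(d2)
N(d1) = 0.38326181; N(d2) = 0.32847789
C = 26.8600 * 0.99841855 * 0.38326181 - 28.4200 * 0.99650751 * 0.32847789 = 0.9754


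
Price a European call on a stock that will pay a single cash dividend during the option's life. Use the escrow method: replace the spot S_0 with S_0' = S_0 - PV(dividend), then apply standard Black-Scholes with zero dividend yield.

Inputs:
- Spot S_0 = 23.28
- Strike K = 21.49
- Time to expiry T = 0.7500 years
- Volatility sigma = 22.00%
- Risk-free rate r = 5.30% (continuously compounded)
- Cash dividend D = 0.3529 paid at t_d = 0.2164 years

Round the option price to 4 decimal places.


Answer: Price = 3.0356

Derivation:
PV(D) = D * exp(-r * t_d) = 0.3529 * 0.98859632 = 0.34887564
S_0' = S_0 - PV(D) = 23.2800 - 0.34887564 = 22.93112436
d1 = (ln(S_0'/K) + (r + sigma^2/2)*T) / (sigma*sqrt(T)) = 0.64457179
d2 = d1 - sigma*sqrt(T) = 0.45404620
exp(-rT) = 0.96102967
N(d1) = 0.74039764; N(d2) = 0.67510221
C = S_0' * N(d1) - K * exp(-rT) * N(d2) = 22.93112436 * 0.74039764 - 21.4900 * 0.96102967 * 0.67510221 = 3.0356


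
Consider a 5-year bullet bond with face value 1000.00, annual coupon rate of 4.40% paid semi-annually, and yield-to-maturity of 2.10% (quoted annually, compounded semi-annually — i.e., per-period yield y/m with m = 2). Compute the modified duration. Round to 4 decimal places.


Answer: Modified duration = 4.5227

Derivation:
Coupon per period c = face * coupon_rate / m = 22.000000
Periods per year m = 2; per-period yield y/m = 0.010500
Number of cashflows N = 10
Cashflows (t years, CF_t, discount factor 1/(1+y/m)^(m*t), PV):
  t = 0.5000: CF_t = 22.000000, DF = 0.989609, PV = 21.771400
  t = 1.0000: CF_t = 22.000000, DF = 0.979326, PV = 21.545176
  t = 1.5000: CF_t = 22.000000, DF = 0.969150, PV = 21.321302
  t = 2.0000: CF_t = 22.000000, DF = 0.959080, PV = 21.099755
  t = 2.5000: CF_t = 22.000000, DF = 0.949114, PV = 20.880509
  t = 3.0000: CF_t = 22.000000, DF = 0.939252, PV = 20.663542
  t = 3.5000: CF_t = 22.000000, DF = 0.929492, PV = 20.448830
  t = 4.0000: CF_t = 22.000000, DF = 0.919834, PV = 20.236348
  t = 4.5000: CF_t = 22.000000, DF = 0.910276, PV = 20.026074
  t = 5.0000: CF_t = 1022.000000, DF = 0.900818, PV = 920.635500
Price P = sum_t PV_t = 1108.628437
First compute Macaulay numerator sum_t t * PV_t:
  t * PV_t at t = 0.5000: 10.885700
  t * PV_t at t = 1.0000: 21.545176
  t * PV_t at t = 1.5000: 31.981953
  t * PV_t at t = 2.0000: 42.199510
  t * PV_t at t = 2.5000: 52.201274
  t * PV_t at t = 3.0000: 61.990627
  t * PV_t at t = 3.5000: 71.570904
  t * PV_t at t = 4.0000: 80.945392
  t * PV_t at t = 4.5000: 90.117334
  t * PV_t at t = 5.0000: 4603.177499
Macaulay duration D = 5066.615368 / 1108.628437 = 4.570165
Modified duration = D / (1 + y/m) = 4.570165 / (1 + 0.010500) = 4.522677


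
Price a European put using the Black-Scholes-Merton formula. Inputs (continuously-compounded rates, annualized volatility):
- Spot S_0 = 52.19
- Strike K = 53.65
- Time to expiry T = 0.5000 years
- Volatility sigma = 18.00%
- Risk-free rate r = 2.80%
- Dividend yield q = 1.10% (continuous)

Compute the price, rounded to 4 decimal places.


d1 = (ln(S/K) + (r - q + 0.5*sigma^2) * T) / (sigma * sqrt(T)) = -0.08635002
d2 = d1 - sigma * sqrt(T) = -0.21362924
exp(-rT) = 0.98609754; exp(-qT) = 0.99451510
P = K * exp(-rT) * N(-d2) - S_0 * exp(-qT) * N(-d1)
N(-d1) = 0.53440591; N(-d2) = 0.58458190
P = 53.6500 * 0.98609754 * 0.58458190 - 52.1900 * 0.99451510 * 0.53440591 = 3.1891

Answer: Price = 3.1891


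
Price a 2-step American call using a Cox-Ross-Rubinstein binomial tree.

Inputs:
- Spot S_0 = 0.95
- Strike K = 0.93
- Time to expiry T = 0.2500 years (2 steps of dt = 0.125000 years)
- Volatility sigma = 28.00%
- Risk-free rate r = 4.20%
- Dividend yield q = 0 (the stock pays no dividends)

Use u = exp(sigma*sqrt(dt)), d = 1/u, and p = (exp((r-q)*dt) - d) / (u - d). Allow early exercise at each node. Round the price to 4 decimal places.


dt = T/N = 0.125000
u = exp(sigma*sqrt(dt)) = 1.104061; d = 1/u = 0.905747
p = (exp((r-q)*dt) - d) / (u - d) = 0.501814
Discount per step: exp(-r*dt) = 0.994764
Stock lattice S(k, i) with i counting down-moves:
  k=0: S(0,0) = 0.9500
  k=1: S(1,0) = 1.0489; S(1,1) = 0.8605
  k=2: S(2,0) = 1.1580; S(2,1) = 0.9500; S(2,2) = 0.7794
Terminal payoffs V(N, i) = max(S_T - K, 0):
  V(2,0) = 0.228003; V(2,1) = 0.020000; V(2,2) = 0.000000
Backward induction: V(k, i) = exp(-r*dt) * [p * V(k+1, i) + (1-p) * V(k+1, i+1)]; then take max(V_cont, immediate exercise) for American.
  V(1,0) = exp(-r*dt) * [p*0.228003 + (1-p)*0.020000] = 0.123727; exercise = 0.118858; V(1,0) = max -> 0.123727
  V(1,1) = exp(-r*dt) * [p*0.020000 + (1-p)*0.000000] = 0.009984; exercise = 0.000000; V(1,1) = max -> 0.009984
  V(0,0) = exp(-r*dt) * [p*0.123727 + (1-p)*0.009984] = 0.066711; exercise = 0.020000; V(0,0) = max -> 0.066711

Answer: Price = V(0,0) = 0.0667


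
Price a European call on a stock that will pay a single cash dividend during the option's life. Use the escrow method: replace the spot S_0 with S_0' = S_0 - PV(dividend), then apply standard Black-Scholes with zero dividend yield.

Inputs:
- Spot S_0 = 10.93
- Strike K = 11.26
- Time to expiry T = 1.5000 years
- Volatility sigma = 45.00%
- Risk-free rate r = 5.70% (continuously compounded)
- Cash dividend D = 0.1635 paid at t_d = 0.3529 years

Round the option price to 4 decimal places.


PV(D) = D * exp(-r * t_d) = 0.1635 * 0.98008566 = 0.16024401
S_0' = S_0 - PV(D) = 10.9300 - 0.16024401 = 10.76975599
d1 = (ln(S_0'/K) + (r + sigma^2/2)*T) / (sigma*sqrt(T)) = 0.34993268
d2 = d1 - sigma*sqrt(T) = -0.20120252
exp(-rT) = 0.91805314
N(d1) = 0.63680539; N(d2) = 0.42027011
C = S_0' * N(d1) - K * exp(-rT) * N(d2) = 10.76975599 * 0.63680539 - 11.2600 * 0.91805314 * 0.42027011 = 2.5138

Answer: Price = 2.5138


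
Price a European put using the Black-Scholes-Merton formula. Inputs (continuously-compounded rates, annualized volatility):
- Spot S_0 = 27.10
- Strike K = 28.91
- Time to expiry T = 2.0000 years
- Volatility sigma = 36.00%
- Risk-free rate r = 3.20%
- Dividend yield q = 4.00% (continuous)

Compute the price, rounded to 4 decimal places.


Answer: Price = 6.3526

Derivation:
d1 = (ln(S/K) + (r - q + 0.5*sigma^2) * T) / (sigma * sqrt(T)) = 0.09613936
d2 = d1 - sigma * sqrt(T) = -0.41297752
exp(-rT) = 0.93800500; exp(-qT) = 0.92311635
P = K * exp(-rT) * N(-d2) - S_0 * exp(-qT) * N(-d1)
N(-d1) = 0.46170495; N(-d2) = 0.66018846
P = 28.9100 * 0.93800500 * 0.66018846 - 27.1000 * 0.92311635 * 0.46170495 = 6.3526


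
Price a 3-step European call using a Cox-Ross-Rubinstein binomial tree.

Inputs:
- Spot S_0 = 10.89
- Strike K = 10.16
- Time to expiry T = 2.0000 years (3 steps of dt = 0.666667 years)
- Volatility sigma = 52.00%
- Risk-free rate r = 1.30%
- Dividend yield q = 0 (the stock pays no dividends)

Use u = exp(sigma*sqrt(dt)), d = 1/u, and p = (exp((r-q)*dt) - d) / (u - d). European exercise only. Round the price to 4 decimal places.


dt = T/N = 0.666667
u = exp(sigma*sqrt(dt)) = 1.528945; d = 1/u = 0.654046
p = (exp((r-q)*dt) - d) / (u - d) = 0.405371
Discount per step: exp(-r*dt) = 0.991371
Stock lattice S(k, i) with i counting down-moves:
  k=0: S(0,0) = 10.8900
  k=1: S(1,0) = 16.6502; S(1,1) = 7.1226
  k=2: S(2,0) = 25.4573; S(2,1) = 10.8900; S(2,2) = 4.6585
  k=3: S(3,0) = 38.9228; S(3,1) = 16.6502; S(3,2) = 7.1226; S(3,3) = 3.0469
Terminal payoffs V(N, i) = max(S_T - K, 0):
  V(3,0) = 28.762777; V(3,1) = 6.490215; V(3,2) = 0.000000; V(3,3) = 0.000000
Backward induction: V(k, i) = exp(-r*dt) * [p * V(k+1, i) + (1-p) * V(k+1, i+1)].
  V(2,0) = exp(-r*dt) * [p*28.762777 + (1-p)*6.490215] = 15.384943
  V(2,1) = exp(-r*dt) * [p*6.490215 + (1-p)*0.000000] = 2.608240
  V(2,2) = exp(-r*dt) * [p*0.000000 + (1-p)*0.000000] = 0.000000
  V(1,0) = exp(-r*dt) * [p*15.384943 + (1-p)*2.608240] = 7.720341
  V(1,1) = exp(-r*dt) * [p*2.608240 + (1-p)*0.000000] = 1.048180
  V(0,0) = exp(-r*dt) * [p*7.720341 + (1-p)*1.048180] = 3.720494

Answer: Price = V(0,0) = 3.7205


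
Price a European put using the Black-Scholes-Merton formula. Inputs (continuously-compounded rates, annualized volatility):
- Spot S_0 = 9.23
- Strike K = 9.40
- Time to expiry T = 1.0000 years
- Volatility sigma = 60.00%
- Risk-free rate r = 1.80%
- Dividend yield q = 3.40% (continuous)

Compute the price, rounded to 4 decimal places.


Answer: Price = 2.2993

Derivation:
d1 = (ln(S/K) + (r - q + 0.5*sigma^2) * T) / (sigma * sqrt(T)) = 0.24291560
d2 = d1 - sigma * sqrt(T) = -0.35708440
exp(-rT) = 0.98216103; exp(-qT) = 0.96657150
P = K * exp(-rT) * N(-d2) - S_0 * exp(-qT) * N(-d1)
N(-d1) = 0.40403539; N(-d2) = 0.63948569
P = 9.4000 * 0.98216103 * 0.63948569 - 9.2300 * 0.96657150 * 0.40403539 = 2.2993


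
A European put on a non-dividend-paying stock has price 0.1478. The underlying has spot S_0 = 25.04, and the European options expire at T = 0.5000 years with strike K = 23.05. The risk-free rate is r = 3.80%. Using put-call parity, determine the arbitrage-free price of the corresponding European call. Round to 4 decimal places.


Put-call parity: C - P = S_0 * exp(-qT) - K * exp(-rT).
S_0 * exp(-qT) = 25.0400 * 1.00000000 = 25.04000000
K * exp(-rT) = 23.0500 * 0.98117936 = 22.61618430
C = P + S*exp(-qT) - K*exp(-rT)
C = 0.1478 + 25.04000000 - 22.61618430 = 2.5716

Answer: Call price = 2.5716


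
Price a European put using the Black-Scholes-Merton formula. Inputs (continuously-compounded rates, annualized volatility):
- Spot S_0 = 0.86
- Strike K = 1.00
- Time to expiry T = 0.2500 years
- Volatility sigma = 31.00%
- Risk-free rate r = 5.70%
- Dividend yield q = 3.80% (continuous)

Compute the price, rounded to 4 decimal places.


Answer: Price = 0.1471

Derivation:
d1 = (ln(S/K) + (r - q + 0.5*sigma^2) * T) / (sigma * sqrt(T)) = -0.86490574
d2 = d1 - sigma * sqrt(T) = -1.01990574
exp(-rT) = 0.98585105; exp(-qT) = 0.99054498
P = K * exp(-rT) * N(-d2) - S_0 * exp(-qT) * N(-d1)
N(-d1) = 0.80645474; N(-d2) = 0.84611342
P = 1.0000 * 0.98585105 * 0.84611342 - 0.8600 * 0.99054498 * 0.80645474 = 0.1471


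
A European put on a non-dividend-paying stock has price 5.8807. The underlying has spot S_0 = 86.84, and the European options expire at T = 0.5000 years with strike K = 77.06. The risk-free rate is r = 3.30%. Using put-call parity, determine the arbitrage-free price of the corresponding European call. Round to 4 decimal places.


Answer: Call price = 16.9218

Derivation:
Put-call parity: C - P = S_0 * exp(-qT) - K * exp(-rT).
S_0 * exp(-qT) = 86.8400 * 1.00000000 = 86.84000000
K * exp(-rT) = 77.0600 * 0.98363538 = 75.79894234
C = P + S*exp(-qT) - K*exp(-rT)
C = 5.8807 + 86.84000000 - 75.79894234 = 16.9218


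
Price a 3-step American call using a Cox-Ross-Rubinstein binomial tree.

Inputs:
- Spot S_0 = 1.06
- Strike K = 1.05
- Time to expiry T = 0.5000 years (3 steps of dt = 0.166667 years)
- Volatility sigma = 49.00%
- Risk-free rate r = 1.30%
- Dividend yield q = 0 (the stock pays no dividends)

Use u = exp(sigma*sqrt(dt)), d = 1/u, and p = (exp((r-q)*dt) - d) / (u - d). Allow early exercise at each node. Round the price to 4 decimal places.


Answer: Price = V(0,0) = 0.1652

Derivation:
dt = T/N = 0.166667
u = exp(sigma*sqrt(dt)) = 1.221454; d = 1/u = 0.818697
p = (exp((r-q)*dt) - d) / (u - d) = 0.455541
Discount per step: exp(-r*dt) = 0.997836
Stock lattice S(k, i) with i counting down-moves:
  k=0: S(0,0) = 1.0600
  k=1: S(1,0) = 1.2947; S(1,1) = 0.8678
  k=2: S(2,0) = 1.5815; S(2,1) = 1.0600; S(2,2) = 0.7105
  k=3: S(3,0) = 1.9317; S(3,1) = 1.2947; S(3,2) = 0.8678; S(3,3) = 0.5817
Terminal payoffs V(N, i) = max(S_T - K, 0):
  V(3,0) = 0.881687; V(3,1) = 0.244741; V(3,2) = 0.000000; V(3,3) = 0.000000
Backward induction: V(k, i) = exp(-r*dt) * [p * V(k+1, i) + (1-p) * V(k+1, i+1)]; then take max(V_cont, immediate exercise) for American.
  V(2,0) = exp(-r*dt) * [p*0.881687 + (1-p)*0.244741] = 0.533738; exercise = 0.531466; V(2,0) = max -> 0.533738
  V(2,1) = exp(-r*dt) * [p*0.244741 + (1-p)*0.000000] = 0.111248; exercise = 0.010000; V(2,1) = max -> 0.111248
  V(2,2) = exp(-r*dt) * [p*0.000000 + (1-p)*0.000000] = 0.000000; exercise = 0.000000; V(2,2) = max -> 0.000000
  V(1,0) = exp(-r*dt) * [p*0.533738 + (1-p)*0.111248] = 0.303053; exercise = 0.244741; V(1,0) = max -> 0.303053
  V(1,1) = exp(-r*dt) * [p*0.111248 + (1-p)*0.000000] = 0.050568; exercise = 0.000000; V(1,1) = max -> 0.050568
  V(0,0) = exp(-r*dt) * [p*0.303053 + (1-p)*0.050568] = 0.165227; exercise = 0.010000; V(0,0) = max -> 0.165227


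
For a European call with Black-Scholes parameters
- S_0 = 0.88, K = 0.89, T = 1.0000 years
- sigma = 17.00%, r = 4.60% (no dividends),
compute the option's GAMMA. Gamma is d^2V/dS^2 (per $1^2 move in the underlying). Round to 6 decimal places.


d1 = 0.2891202632; d2 = 0.1191202632
phi(d1) = 0.3826120236; exp(-qT) = 1.0000000000; exp(-rT) = 0.9550419622
Gamma = exp(-qT) * phi(d1) / (S * sigma * sqrt(T)) = 1.0000000000 * 0.3826120236 / (0.8800 * 0.1700 * 1.0000000000) = 2.557567

Answer: Gamma = 2.557567


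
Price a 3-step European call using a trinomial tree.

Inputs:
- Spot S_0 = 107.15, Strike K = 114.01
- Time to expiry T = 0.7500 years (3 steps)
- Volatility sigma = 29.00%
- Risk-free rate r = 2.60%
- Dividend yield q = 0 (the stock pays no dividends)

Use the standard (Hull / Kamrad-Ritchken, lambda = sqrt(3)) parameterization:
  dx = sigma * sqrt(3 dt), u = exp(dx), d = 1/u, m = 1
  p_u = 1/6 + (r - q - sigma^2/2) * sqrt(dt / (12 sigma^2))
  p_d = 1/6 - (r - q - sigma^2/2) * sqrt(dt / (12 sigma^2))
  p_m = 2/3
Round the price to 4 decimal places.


dt = T/N = 0.250000; dx = sigma*sqrt(3*dt) = 0.251147
u = exp(dx) = 1.285500; d = 1/u = 0.777908
p_u = 0.158678, p_m = 0.666667, p_d = 0.174655
Discount per step: exp(-r*dt) = 0.993521
Stock lattice S(k, j) with j the centered position index:
  k=0: S(0,+0) = 107.1500
  k=1: S(1,-1) = 83.3528; S(1,+0) = 107.1500; S(1,+1) = 137.7413
  k=2: S(2,-2) = 64.8408; S(2,-1) = 83.3528; S(2,+0) = 107.1500; S(2,+1) = 137.7413; S(2,+2) = 177.0663
  k=3: S(3,-3) = 50.4402; S(3,-2) = 64.8408; S(3,-1) = 83.3528; S(3,+0) = 107.1500; S(3,+1) = 137.7413; S(3,+2) = 177.0663; S(3,+3) = 227.6187
Terminal payoffs V(N, j) = max(S_T - K, 0):
  V(3,-3) = 0.000000; V(3,-2) = 0.000000; V(3,-1) = 0.000000; V(3,+0) = 0.000000; V(3,+1) = 23.731273; V(3,+2) = 63.056338; V(3,+3) = 113.608691
Backward induction: V(k, j) = exp(-r*dt) * [p_u * V(k+1, j+1) + p_m * V(k+1, j) + p_d * V(k+1, j-1)]
  V(2,-2) = exp(-r*dt) * [p_u*0.000000 + p_m*0.000000 + p_d*0.000000] = 0.000000
  V(2,-1) = exp(-r*dt) * [p_u*0.000000 + p_m*0.000000 + p_d*0.000000] = 0.000000
  V(2,+0) = exp(-r*dt) * [p_u*23.731273 + p_m*0.000000 + p_d*0.000000] = 3.741241
  V(2,+1) = exp(-r*dt) * [p_u*63.056338 + p_m*23.731273 + p_d*0.000000] = 25.659195
  V(2,+2) = exp(-r*dt) * [p_u*113.608691 + p_m*63.056338 + p_d*23.731273] = 63.793573
  V(1,-1) = exp(-r*dt) * [p_u*3.741241 + p_m*0.000000 + p_d*0.000000] = 0.589808
  V(1,+0) = exp(-r*dt) * [p_u*25.659195 + p_m*3.741241 + p_d*0.000000] = 6.523180
  V(1,+1) = exp(-r*dt) * [p_u*63.793573 + p_m*25.659195 + p_d*3.741241] = 27.701567
  V(0,+0) = exp(-r*dt) * [p_u*27.701567 + p_m*6.523180 + p_d*0.589808] = 8.790116

Answer: Price = V(0,0) = 8.7901


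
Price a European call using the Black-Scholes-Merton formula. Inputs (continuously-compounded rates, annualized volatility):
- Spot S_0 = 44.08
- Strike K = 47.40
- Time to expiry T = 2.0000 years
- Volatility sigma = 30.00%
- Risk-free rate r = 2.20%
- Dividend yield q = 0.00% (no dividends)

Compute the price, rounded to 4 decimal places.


Answer: Price = 6.8898

Derivation:
d1 = (ln(S/K) + (r - q + 0.5*sigma^2) * T) / (sigma * sqrt(T)) = 0.14468333
d2 = d1 - sigma * sqrt(T) = -0.27958074
exp(-rT) = 0.95695396; exp(-qT) = 1.00000000
C = S_0 * exp(-qT) * N(d1) - K * exp(-rT) * N(d2)
N(d1) = 0.55751955; N(d2) = 0.38989959
C = 44.0800 * 1.00000000 * 0.55751955 - 47.4000 * 0.95695396 * 0.38989959 = 6.8898


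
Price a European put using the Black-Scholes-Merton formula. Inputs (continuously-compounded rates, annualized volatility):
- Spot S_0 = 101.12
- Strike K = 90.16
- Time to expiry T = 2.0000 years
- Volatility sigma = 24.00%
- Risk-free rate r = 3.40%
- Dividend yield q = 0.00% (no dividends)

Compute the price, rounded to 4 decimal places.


d1 = (ln(S/K) + (r - q + 0.5*sigma^2) * T) / (sigma * sqrt(T)) = 0.70805566
d2 = d1 - sigma * sqrt(T) = 0.36864441
exp(-rT) = 0.93426047; exp(-qT) = 1.00000000
P = K * exp(-rT) * N(-d2) - S_0 * exp(-qT) * N(-d1)
N(-d1) = 0.23945535; N(-d2) = 0.35619640
P = 90.1600 * 0.93426047 * 0.35619640 - 101.1200 * 1.00000000 * 0.23945535 = 5.7897

Answer: Price = 5.7897


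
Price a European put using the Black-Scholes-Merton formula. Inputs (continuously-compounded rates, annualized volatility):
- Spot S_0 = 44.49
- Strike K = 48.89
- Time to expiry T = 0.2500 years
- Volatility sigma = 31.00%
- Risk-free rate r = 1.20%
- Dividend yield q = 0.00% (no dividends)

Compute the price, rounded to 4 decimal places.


d1 = (ln(S/K) + (r - q + 0.5*sigma^2) * T) / (sigma * sqrt(T)) = -0.51158666
d2 = d1 - sigma * sqrt(T) = -0.66658666
exp(-rT) = 0.99700450; exp(-qT) = 1.00000000
P = K * exp(-rT) * N(-d2) - S_0 * exp(-qT) * N(-d1)
N(-d1) = 0.69552984; N(-d2) = 0.74748190
P = 48.8900 * 0.99700450 * 0.74748190 - 44.4900 * 1.00000000 * 0.69552984 = 5.4908

Answer: Price = 5.4908


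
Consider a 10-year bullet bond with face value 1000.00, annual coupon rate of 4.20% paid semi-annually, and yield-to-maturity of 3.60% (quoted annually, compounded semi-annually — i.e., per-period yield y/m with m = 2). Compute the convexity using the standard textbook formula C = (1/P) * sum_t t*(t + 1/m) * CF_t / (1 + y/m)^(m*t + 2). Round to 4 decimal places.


Answer: Convexity = 78.8879

Derivation:
Coupon per period c = face * coupon_rate / m = 21.000000
Periods per year m = 2; per-period yield y/m = 0.018000
Number of cashflows N = 20
Cashflows (t years, CF_t, discount factor 1/(1+y/m)^(m*t), PV):
  t = 0.5000: CF_t = 21.000000, DF = 0.982318, PV = 20.628684
  t = 1.0000: CF_t = 21.000000, DF = 0.964949, PV = 20.263933
  t = 1.5000: CF_t = 21.000000, DF = 0.947887, PV = 19.905632
  t = 2.0000: CF_t = 21.000000, DF = 0.931127, PV = 19.553666
  t = 2.5000: CF_t = 21.000000, DF = 0.914663, PV = 19.207923
  t = 3.0000: CF_t = 21.000000, DF = 0.898490, PV = 18.868294
  t = 3.5000: CF_t = 21.000000, DF = 0.882603, PV = 18.534670
  t = 4.0000: CF_t = 21.000000, DF = 0.866997, PV = 18.206945
  t = 4.5000: CF_t = 21.000000, DF = 0.851667, PV = 17.885014
  t = 5.0000: CF_t = 21.000000, DF = 0.836608, PV = 17.568776
  t = 5.5000: CF_t = 21.000000, DF = 0.821816, PV = 17.258130
  t = 6.0000: CF_t = 21.000000, DF = 0.807285, PV = 16.952976
  t = 6.5000: CF_t = 21.000000, DF = 0.793010, PV = 16.653219
  t = 7.0000: CF_t = 21.000000, DF = 0.778989, PV = 16.358761
  t = 7.5000: CF_t = 21.000000, DF = 0.765215, PV = 16.069510
  t = 8.0000: CF_t = 21.000000, DF = 0.751684, PV = 15.785373
  t = 8.5000: CF_t = 21.000000, DF = 0.738393, PV = 15.506260
  t = 9.0000: CF_t = 21.000000, DF = 0.725337, PV = 15.232083
  t = 9.5000: CF_t = 21.000000, DF = 0.712512, PV = 14.962753
  t = 10.0000: CF_t = 1021.000000, DF = 0.699914, PV = 714.611798
Price P = sum_t PV_t = 1050.014398
Convexity numerator sum_t t*(t + 1/m) * CF_t / (1+y/m)^(m*t + 2):
  t = 0.5000: term = 9.952816
  t = 1.0000: term = 29.330498
  t = 1.5000: term = 57.623769
  t = 2.0000: term = 94.341468
  t = 2.5000: term = 139.010022
  t = 3.0000: term = 191.172918
  t = 3.5000: term = 250.390201
  t = 4.0000: term = 316.237975
  t = 4.5000: term = 388.307926
  t = 5.0000: term = 466.206852
  t = 5.5000: term = 549.556211
  t = 6.0000: term = 637.991672
  t = 6.5000: term = 731.162689
  t = 7.0000: term = 828.732079
  t = 7.5000: term = 930.375615
  t = 8.0000: term = 1035.781628
  t = 8.5000: term = 1144.650620
  t = 9.0000: term = 1256.694891
  t = 9.5000: term = 1371.638169
  t = 10.0000: term = 72404.227641
Convexity = (1/P) * sum = 82833.385660 / 1050.014398 = 78.887857


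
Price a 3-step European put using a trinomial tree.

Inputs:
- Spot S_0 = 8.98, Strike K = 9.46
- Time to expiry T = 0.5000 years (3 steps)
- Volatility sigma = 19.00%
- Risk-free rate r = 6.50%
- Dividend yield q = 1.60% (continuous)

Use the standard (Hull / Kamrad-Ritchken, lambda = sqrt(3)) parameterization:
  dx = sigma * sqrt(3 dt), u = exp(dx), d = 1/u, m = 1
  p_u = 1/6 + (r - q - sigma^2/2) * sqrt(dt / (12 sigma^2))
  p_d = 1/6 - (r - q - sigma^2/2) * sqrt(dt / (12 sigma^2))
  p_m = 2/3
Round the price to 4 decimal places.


Answer: Price = V(0,0) = 0.6338

Derivation:
dt = T/N = 0.166667; dx = sigma*sqrt(3*dt) = 0.134350
u = exp(dx) = 1.143793; d = 1/u = 0.874284
p_u = 0.185864, p_m = 0.666667, p_d = 0.147469
Discount per step: exp(-r*dt) = 0.989225
Stock lattice S(k, j) with j the centered position index:
  k=0: S(0,+0) = 8.9800
  k=1: S(1,-1) = 7.8511; S(1,+0) = 8.9800; S(1,+1) = 10.2713
  k=2: S(2,-2) = 6.8641; S(2,-1) = 7.8511; S(2,+0) = 8.9800; S(2,+1) = 10.2713; S(2,+2) = 11.7482
  k=3: S(3,-3) = 6.0011; S(3,-2) = 6.8641; S(3,-1) = 7.8511; S(3,+0) = 8.9800; S(3,+1) = 10.2713; S(3,+2) = 11.7482; S(3,+3) = 13.4375
Terminal payoffs V(N, j) = max(K - S_T, 0):
  V(3,-3) = 3.458863; V(3,-2) = 2.595939; V(3,-1) = 1.608932; V(3,+0) = 0.480000; V(3,+1) = 0.000000; V(3,+2) = 0.000000; V(3,+3) = 0.000000
Backward induction: V(k, j) = exp(-r*dt) * [p_u * V(k+1, j+1) + p_m * V(k+1, j) + p_d * V(k+1, j-1)]
  V(2,-2) = exp(-r*dt) * [p_u*1.608932 + p_m*2.595939 + p_d*3.458863] = 2.512379
  V(2,-1) = exp(-r*dt) * [p_u*0.480000 + p_m*1.608932 + p_d*2.595939] = 1.528014
  V(2,+0) = exp(-r*dt) * [p_u*0.000000 + p_m*0.480000 + p_d*1.608932] = 0.551264
  V(2,+1) = exp(-r*dt) * [p_u*0.000000 + p_m*0.000000 + p_d*0.480000] = 0.070023
  V(2,+2) = exp(-r*dt) * [p_u*0.000000 + p_m*0.000000 + p_d*0.000000] = 0.000000
  V(1,-1) = exp(-r*dt) * [p_u*0.551264 + p_m*1.528014 + p_d*2.512379] = 1.475563
  V(1,+0) = exp(-r*dt) * [p_u*0.070023 + p_m*0.551264 + p_d*1.528014] = 0.599331
  V(1,+1) = exp(-r*dt) * [p_u*0.000000 + p_m*0.070023 + p_d*0.551264] = 0.126597
  V(0,+0) = exp(-r*dt) * [p_u*0.126597 + p_m*0.599331 + p_d*1.475563] = 0.633781


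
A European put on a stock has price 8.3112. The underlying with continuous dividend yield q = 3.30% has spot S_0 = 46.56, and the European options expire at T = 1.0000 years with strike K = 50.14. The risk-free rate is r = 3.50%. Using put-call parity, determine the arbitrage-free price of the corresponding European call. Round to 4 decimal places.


Answer: Call price = 4.9443

Derivation:
Put-call parity: C - P = S_0 * exp(-qT) - K * exp(-rT).
S_0 * exp(-qT) = 46.5600 * 0.96753856 = 45.04859533
K * exp(-rT) = 50.1400 * 0.96560542 = 48.41545557
C = P + S*exp(-qT) - K*exp(-rT)
C = 8.3112 + 45.04859533 - 48.41545557 = 4.9443


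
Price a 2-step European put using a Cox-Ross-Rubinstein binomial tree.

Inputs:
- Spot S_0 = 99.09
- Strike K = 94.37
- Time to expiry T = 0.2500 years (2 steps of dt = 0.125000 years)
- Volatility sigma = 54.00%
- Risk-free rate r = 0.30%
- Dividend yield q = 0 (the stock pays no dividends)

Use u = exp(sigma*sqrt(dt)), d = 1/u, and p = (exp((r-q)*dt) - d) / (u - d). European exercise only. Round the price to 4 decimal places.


dt = T/N = 0.125000
u = exp(sigma*sqrt(dt)) = 1.210361; d = 1/u = 0.826200
p = (exp((r-q)*dt) - d) / (u - d) = 0.453391
Discount per step: exp(-r*dt) = 0.999625
Stock lattice S(k, i) with i counting down-moves:
  k=0: S(0,0) = 99.0900
  k=1: S(1,0) = 119.9347; S(1,1) = 81.8681
  k=2: S(2,0) = 145.1643; S(2,1) = 99.0900; S(2,2) = 67.6394
Terminal payoffs V(N, i) = max(K - S_T, 0):
  V(2,0) = 0.000000; V(2,1) = 0.000000; V(2,2) = 26.730586
Backward induction: V(k, i) = exp(-r*dt) * [p * V(k+1, i) + (1-p) * V(k+1, i+1)].
  V(1,0) = exp(-r*dt) * [p*0.000000 + (1-p)*0.000000] = 0.000000
  V(1,1) = exp(-r*dt) * [p*0.000000 + (1-p)*26.730586] = 14.605698
  V(0,0) = exp(-r*dt) * [p*0.000000 + (1-p)*14.605698] = 7.980612

Answer: Price = V(0,0) = 7.9806


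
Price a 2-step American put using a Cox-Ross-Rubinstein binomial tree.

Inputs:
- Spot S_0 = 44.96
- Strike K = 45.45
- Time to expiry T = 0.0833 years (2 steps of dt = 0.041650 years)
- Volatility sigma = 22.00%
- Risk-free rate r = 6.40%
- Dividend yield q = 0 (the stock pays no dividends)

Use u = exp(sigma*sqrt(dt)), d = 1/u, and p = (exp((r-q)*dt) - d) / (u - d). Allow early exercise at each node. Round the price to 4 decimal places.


Answer: Price = V(0,0) = 1.3050

Derivation:
dt = T/N = 0.041650
u = exp(sigma*sqrt(dt)) = 1.045922; d = 1/u = 0.956095
p = (exp((r-q)*dt) - d) / (u - d) = 0.518492
Discount per step: exp(-r*dt) = 0.997338
Stock lattice S(k, i) with i counting down-moves:
  k=0: S(0,0) = 44.9600
  k=1: S(1,0) = 47.0246; S(1,1) = 42.9860
  k=2: S(2,0) = 49.1841; S(2,1) = 44.9600; S(2,2) = 41.0987
Terminal payoffs V(N, i) = max(K - S_T, 0):
  V(2,0) = 0.000000; V(2,1) = 0.490000; V(2,2) = 4.351298
Backward induction: V(k, i) = exp(-r*dt) * [p * V(k+1, i) + (1-p) * V(k+1, i+1)]; then take max(V_cont, immediate exercise) for American.
  V(1,0) = exp(-r*dt) * [p*0.000000 + (1-p)*0.490000] = 0.235311; exercise = 0.000000; V(1,0) = max -> 0.235311
  V(1,1) = exp(-r*dt) * [p*0.490000 + (1-p)*4.351298] = 2.342993; exercise = 2.463983; V(1,1) = max -> 2.463983
  V(0,0) = exp(-r*dt) * [p*0.235311 + (1-p)*2.463983] = 1.304952; exercise = 0.490000; V(0,0) = max -> 1.304952


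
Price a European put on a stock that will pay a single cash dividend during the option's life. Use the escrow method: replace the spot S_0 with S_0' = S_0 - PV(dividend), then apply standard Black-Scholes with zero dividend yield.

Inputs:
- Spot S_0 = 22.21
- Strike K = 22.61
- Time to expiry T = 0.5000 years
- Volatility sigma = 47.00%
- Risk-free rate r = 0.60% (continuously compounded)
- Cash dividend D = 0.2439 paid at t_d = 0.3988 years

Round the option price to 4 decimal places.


PV(D) = D * exp(-r * t_d) = 0.2439 * 0.99761006 = 0.24331709
S_0' = S_0 - PV(D) = 22.2100 - 0.24331709 = 21.96668291
d1 = (ln(S_0'/K) + (r + sigma^2/2)*T) / (sigma*sqrt(T)) = 0.08834203
d2 = d1 - sigma*sqrt(T) = -0.24399816
exp(-rT) = 0.99700450
N(-d1) = 0.46480242; N(-d2) = 0.59638388
P = K * exp(-rT) * N(-d2) - S_0' * N(-d1) = 22.6100 * 0.99700450 * 0.59638388 - 21.96668291 * 0.46480242 = 3.2337

Answer: Price = 3.2337


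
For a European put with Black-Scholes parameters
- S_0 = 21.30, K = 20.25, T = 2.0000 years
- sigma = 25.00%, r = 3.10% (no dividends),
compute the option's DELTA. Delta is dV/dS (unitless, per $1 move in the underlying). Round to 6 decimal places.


Answer: Delta = -0.310257

Derivation:
d1 = 0.4951226146; d2 = 0.1415692240
phi(d1) = 0.3529207558; exp(-qT) = 1.0000000000; exp(-rT) = 0.9398828868
N(-d1) = 0.3102567857
Delta = -exp(-qT) * N(-d1) = -1.0000000000 * 0.3102567857 = -0.310257


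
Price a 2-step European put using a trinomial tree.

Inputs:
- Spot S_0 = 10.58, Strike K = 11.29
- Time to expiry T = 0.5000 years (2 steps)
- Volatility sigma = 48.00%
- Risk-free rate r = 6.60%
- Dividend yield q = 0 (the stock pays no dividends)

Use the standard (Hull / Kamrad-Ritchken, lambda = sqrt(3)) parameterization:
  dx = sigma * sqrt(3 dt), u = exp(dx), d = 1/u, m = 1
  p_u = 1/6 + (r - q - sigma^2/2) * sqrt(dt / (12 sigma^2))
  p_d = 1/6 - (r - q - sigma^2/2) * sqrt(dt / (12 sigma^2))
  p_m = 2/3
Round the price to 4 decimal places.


Answer: Price = V(0,0) = 1.5647

Derivation:
dt = T/N = 0.250000; dx = sigma*sqrt(3*dt) = 0.415692
u = exp(dx) = 1.515419; d = 1/u = 0.659883
p_u = 0.151872, p_m = 0.666667, p_d = 0.181461
Discount per step: exp(-r*dt) = 0.983635
Stock lattice S(k, j) with j the centered position index:
  k=0: S(0,+0) = 10.5800
  k=1: S(1,-1) = 6.9816; S(1,+0) = 10.5800; S(1,+1) = 16.0331
  k=2: S(2,-2) = 4.6070; S(2,-1) = 6.9816; S(2,+0) = 10.5800; S(2,+1) = 16.0331; S(2,+2) = 24.2969
Terminal payoffs V(N, j) = max(K - S_T, 0):
  V(2,-2) = 6.682981; V(2,-1) = 4.308434; V(2,+0) = 0.710000; V(2,+1) = 0.000000; V(2,+2) = 0.000000
Backward induction: V(k, j) = exp(-r*dt) * [p_u * V(k+1, j+1) + p_m * V(k+1, j) + p_d * V(k+1, j-1)]
  V(1,-1) = exp(-r*dt) * [p_u*0.710000 + p_m*4.308434 + p_d*6.682981] = 4.124207
  V(1,+0) = exp(-r*dt) * [p_u*0.000000 + p_m*0.710000 + p_d*4.308434] = 1.234607
  V(1,+1) = exp(-r*dt) * [p_u*0.000000 + p_m*0.000000 + p_d*0.710000] = 0.126729
  V(0,+0) = exp(-r*dt) * [p_u*0.126729 + p_m*1.234607 + p_d*4.124207] = 1.564671


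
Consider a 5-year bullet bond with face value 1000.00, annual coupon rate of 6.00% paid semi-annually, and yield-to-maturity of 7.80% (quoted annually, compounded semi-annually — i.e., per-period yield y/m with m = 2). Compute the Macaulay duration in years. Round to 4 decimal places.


Answer: Macaulay duration = 4.3647 years

Derivation:
Coupon per period c = face * coupon_rate / m = 30.000000
Periods per year m = 2; per-period yield y/m = 0.039000
Number of cashflows N = 10
Cashflows (t years, CF_t, discount factor 1/(1+y/m)^(m*t), PV):
  t = 0.5000: CF_t = 30.000000, DF = 0.962464, PV = 28.873917
  t = 1.0000: CF_t = 30.000000, DF = 0.926337, PV = 27.790103
  t = 1.5000: CF_t = 30.000000, DF = 0.891566, PV = 26.746971
  t = 2.0000: CF_t = 30.000000, DF = 0.858100, PV = 25.742995
  t = 2.5000: CF_t = 30.000000, DF = 0.825890, PV = 24.776703
  t = 3.0000: CF_t = 30.000000, DF = 0.794889, PV = 23.846682
  t = 3.5000: CF_t = 30.000000, DF = 0.765052, PV = 22.951571
  t = 4.0000: CF_t = 30.000000, DF = 0.736335, PV = 22.090059
  t = 4.5000: CF_t = 30.000000, DF = 0.708696, PV = 21.260884
  t = 5.0000: CF_t = 1030.000000, DF = 0.682094, PV = 702.557297
Price P = sum_t PV_t = 926.637184
Macaulay numerator sum_t t * PV_t:
  t * PV_t at t = 0.5000: 14.436959
  t * PV_t at t = 1.0000: 27.790103
  t * PV_t at t = 1.5000: 40.120457
  t * PV_t at t = 2.0000: 51.485989
  t * PV_t at t = 2.5000: 61.941758
  t * PV_t at t = 3.0000: 71.540047
  t * PV_t at t = 3.5000: 80.330499
  t * PV_t at t = 4.0000: 88.360236
  t * PV_t at t = 4.5000: 95.673980
  t * PV_t at t = 5.0000: 3512.786487
Macaulay duration D = (sum_t t * PV_t) / P = 4044.466515 / 926.637184 = 4.364671


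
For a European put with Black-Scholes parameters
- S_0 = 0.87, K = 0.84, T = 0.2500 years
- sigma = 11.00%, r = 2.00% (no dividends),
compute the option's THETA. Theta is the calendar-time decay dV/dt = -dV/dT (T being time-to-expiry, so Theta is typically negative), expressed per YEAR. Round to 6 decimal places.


Answer: Theta = -0.024642

Derivation:
d1 = 0.7564330875; d2 = 0.7014330875
phi(d1) = 0.2996817978; exp(-qT) = 1.0000000000; exp(-rT) = 0.9950124792
Theta = -S*exp(-qT)*phi(d1)*sigma/(2*sqrt(T)) + r*K*exp(-rT)*N(-d2) - q*S*exp(-qT)*N(-d1)
N(-d1) = 0.2246947882; N(-d2) = 0.2415163896; sqrt(T) = 0.5000000000
Term 1 = -0.8700 * 1.0000000000 * 0.2996817978 * 0.1100 / (2 * 0.5000000000) = -0.0286795480
Term 2 = 0.0200 * 0.8400 * 0.9950124792 * 0.2415163896 = 0.0040372386
Term 3 = 0 (no dividend yield, q = 0)
Theta = -0.0286795480 + (0.0040372386) + (0.0000000000) = -0.024642
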